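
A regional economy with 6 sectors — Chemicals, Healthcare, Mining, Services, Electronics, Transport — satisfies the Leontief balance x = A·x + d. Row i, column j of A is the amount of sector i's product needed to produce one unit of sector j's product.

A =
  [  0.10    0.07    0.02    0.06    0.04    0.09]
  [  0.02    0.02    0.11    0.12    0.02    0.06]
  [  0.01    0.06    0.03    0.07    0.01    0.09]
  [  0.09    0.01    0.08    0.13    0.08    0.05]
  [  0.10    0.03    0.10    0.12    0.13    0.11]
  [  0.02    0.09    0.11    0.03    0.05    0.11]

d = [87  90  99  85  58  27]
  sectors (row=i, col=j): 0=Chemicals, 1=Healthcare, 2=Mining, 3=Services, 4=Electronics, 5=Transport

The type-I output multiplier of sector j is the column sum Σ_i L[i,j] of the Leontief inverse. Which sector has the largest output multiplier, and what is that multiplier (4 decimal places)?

Form M = I − A:
  [  0.90   -0.07   -0.02   -0.06   -0.04   -0.09]
  [ -0.02    0.98   -0.11   -0.12   -0.02   -0.06]
  [ -0.01   -0.06    0.97   -0.07   -0.01   -0.09]
  [ -0.09   -0.01   -0.08    0.87   -0.08   -0.05]
  [ -0.10   -0.03   -0.10   -0.12    0.87   -0.11]
  [ -0.02   -0.09   -0.11   -0.03   -0.05    0.89]
Leontief inverse L = M⁻¹:
  [  1.1369    0.1021    0.0684    0.1132    0.0741    0.1443]
  [  0.0499    1.0463    0.1510    0.1705    0.0499    0.1066]
  [  0.0309    0.0813    1.0674    0.1081    0.0328    0.1267]
  [  0.1386    0.0445    0.1324    1.1970    0.1255    0.1132]
  [  0.1612    0.0790    0.1746    0.2072    1.1911    0.1981]
  [  0.0481    0.1241    0.1630    0.0851    0.0819    1.1682]
Total output x = L · d:
  x_0 = 1.1369·87 + 0.1021·90 + 0.0684·99 + 0.1132·85 + 0.0741·58 + 0.1443·27 = 132.6763
  x_1 = 0.0499·87 + 1.0463·90 + 0.1510·99 + 0.1705·85 + 0.0499·58 + 0.1066·27 = 133.7093
  x_2 = 0.0309·87 + 0.0813·90 + 1.0674·99 + 0.1081·85 + 0.0328·58 + 0.1267·27 = 130.1989
  x_3 = 0.1386·87 + 0.0445·90 + 0.1324·99 + 1.1970·85 + 0.1255·58 + 0.1132·27 = 141.2434
  x_4 = 0.1612·87 + 0.0790·90 + 0.1746·99 + 0.2072·85 + 1.1911·58 + 0.1981·27 = 130.4603
  x_5 = 0.0481·87 + 0.1241·90 + 0.1630·99 + 0.0851·85 + 0.0819·58 + 1.1682·27 = 75.0220
Output multipliers (column sums of L):
  Chemicals: 1.5656
  Healthcare: 1.4771
  Mining: 1.7568
  Services: 1.8810
  Electronics: 1.5553
  Transport: 1.8571

Services (1.8810)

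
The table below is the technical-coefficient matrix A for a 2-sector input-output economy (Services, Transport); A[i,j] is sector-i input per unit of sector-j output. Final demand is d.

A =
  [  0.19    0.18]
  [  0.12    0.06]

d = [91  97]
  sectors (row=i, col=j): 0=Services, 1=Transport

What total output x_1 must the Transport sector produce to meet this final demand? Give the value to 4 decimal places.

120.9651

Form M = I − A:
  [  0.81   -0.18]
  [ -0.12    0.94]
Leontief inverse L = M⁻¹:
  [  1.2706    0.2433]
  [  0.1622    1.0949]
Total output x = L · d:
  x_0 = 1.2706·91 + 0.2433·97 = 139.2268
  x_1 = 0.1622·91 + 1.0949·97 = 120.9651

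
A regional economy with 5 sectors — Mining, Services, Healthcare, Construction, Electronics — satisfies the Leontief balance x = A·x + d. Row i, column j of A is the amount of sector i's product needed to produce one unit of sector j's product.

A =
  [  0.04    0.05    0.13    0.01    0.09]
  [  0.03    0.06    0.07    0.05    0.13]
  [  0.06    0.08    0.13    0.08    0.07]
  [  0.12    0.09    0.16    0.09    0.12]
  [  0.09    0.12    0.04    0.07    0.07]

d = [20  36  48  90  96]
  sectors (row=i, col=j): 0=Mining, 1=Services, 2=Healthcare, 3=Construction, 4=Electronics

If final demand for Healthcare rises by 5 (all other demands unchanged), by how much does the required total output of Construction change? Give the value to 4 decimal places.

1.3113

Form M = I − A:
  [  0.96   -0.05   -0.13   -0.01   -0.09]
  [ -0.03    0.94   -0.07   -0.05   -0.13]
  [ -0.06   -0.08    0.87   -0.08   -0.07]
  [ -0.12   -0.09   -0.16    0.91   -0.12]
  [ -0.09   -0.12   -0.04   -0.07    0.93]
Leontief inverse L = M⁻¹:
  [  1.0742    0.0943    0.1824    0.0435    0.1365]
  [  0.0704    1.1097    0.1241    0.0867    0.1825]
  [  0.1082    0.1378    1.2060    0.1253    0.1367]
  [  0.1850    0.1690    0.2623    1.1494    0.2096]
  [  0.1316    0.1710    0.1053    0.1073    1.1337]
Total output x = L · d:
  x_0 = 1.0742·20 + 0.0943·36 + 0.1824·48 + 0.0435·90 + 0.1365·96 = 50.6503
  x_1 = 0.0704·20 + 1.1097·36 + 0.1241·48 + 0.0867·90 + 0.1825·96 = 72.6361
  x_2 = 0.1082·20 + 0.1378·36 + 1.2060·48 + 0.1253·90 + 0.1367·96 = 89.4112
  x_3 = 0.1850·20 + 0.1690·36 + 0.2623·48 + 1.1494·90 + 0.2096·96 = 145.9348
  x_4 = 0.1316·20 + 0.1710·36 + 0.1053·48 + 0.1073·90 + 1.1337·96 = 132.3298
Δx_3 = L[3,2] · Δd_2 = 0.2623 · 5 = 1.3113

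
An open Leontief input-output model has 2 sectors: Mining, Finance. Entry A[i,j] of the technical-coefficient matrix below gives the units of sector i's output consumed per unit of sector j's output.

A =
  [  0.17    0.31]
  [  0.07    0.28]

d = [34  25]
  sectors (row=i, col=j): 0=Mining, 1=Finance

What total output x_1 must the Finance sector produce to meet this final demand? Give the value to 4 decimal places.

40.1632

Form M = I − A:
  [  0.83   -0.31]
  [ -0.07    0.72]
Leontief inverse L = M⁻¹:
  [  1.2502    0.5383]
  [  0.1215    1.4412]
Total output x = L · d:
  x_0 = 1.2502·34 + 0.5383·25 = 55.9646
  x_1 = 0.1215·34 + 1.4412·25 = 40.1632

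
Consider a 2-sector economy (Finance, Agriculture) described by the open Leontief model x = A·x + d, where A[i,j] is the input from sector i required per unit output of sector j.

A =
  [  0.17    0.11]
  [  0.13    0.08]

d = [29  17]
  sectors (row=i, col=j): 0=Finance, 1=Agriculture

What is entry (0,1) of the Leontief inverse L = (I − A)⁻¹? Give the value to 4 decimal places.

L[0,1] = 0.1468

Form M = I − A:
  [  0.83   -0.11]
  [ -0.13    0.92]
Leontief inverse L = M⁻¹:
  [  1.2278    0.1468]
  [  0.1735    1.1077]
Total output x = L · d:
  x_0 = 1.2278·29 + 0.1468·17 = 38.1022
  x_1 = 0.1735·29 + 1.1077·17 = 23.8623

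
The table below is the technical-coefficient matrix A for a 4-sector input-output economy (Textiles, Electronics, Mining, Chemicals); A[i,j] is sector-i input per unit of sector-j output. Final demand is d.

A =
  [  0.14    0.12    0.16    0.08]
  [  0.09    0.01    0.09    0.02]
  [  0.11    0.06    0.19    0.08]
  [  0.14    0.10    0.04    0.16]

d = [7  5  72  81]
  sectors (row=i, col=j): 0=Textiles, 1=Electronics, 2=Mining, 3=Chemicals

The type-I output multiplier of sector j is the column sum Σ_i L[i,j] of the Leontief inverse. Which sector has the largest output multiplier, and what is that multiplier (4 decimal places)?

Form M = I − A:
  [  0.86   -0.12   -0.16   -0.08]
  [ -0.09    0.99   -0.09   -0.02]
  [ -0.11   -0.06    0.81   -0.08]
  [ -0.14   -0.10   -0.04    0.84]
Leontief inverse L = M⁻¹:
  [  1.2409    0.1819    0.2727    0.1485]
  [  0.1358    1.0406    0.1450    0.0515]
  [  0.2015    0.1176    1.2946    0.1453]
  [  0.2326    0.1598    0.1244    1.2283]
Total output x = L · d:
  x_0 = 1.2409·7 + 0.1819·5 + 0.2727·72 + 0.1485·81 = 41.2539
  x_1 = 0.1358·7 + 1.0406·5 + 0.1450·72 + 0.0515·81 = 20.7661
  x_2 = 0.2015·7 + 0.1176·5 + 1.2946·72 + 0.1453·81 = 106.9797
  x_3 = 0.2326·7 + 0.1598·5 + 0.1244·72 + 1.2283·81 = 110.8706
Output multipliers (column sums of L):
  Textiles: 1.8108
  Electronics: 1.4999
  Mining: 1.8366
  Chemicals: 1.5736

Mining (1.8366)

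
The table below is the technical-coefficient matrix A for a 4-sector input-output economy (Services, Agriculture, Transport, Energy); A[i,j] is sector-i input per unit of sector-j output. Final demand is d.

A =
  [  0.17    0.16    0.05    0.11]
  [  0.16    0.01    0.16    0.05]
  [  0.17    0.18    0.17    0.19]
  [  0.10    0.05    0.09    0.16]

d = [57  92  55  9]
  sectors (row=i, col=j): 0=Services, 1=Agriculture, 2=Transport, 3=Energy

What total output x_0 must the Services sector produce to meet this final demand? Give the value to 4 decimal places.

108.0506

Form M = I − A:
  [  0.83   -0.16   -0.05   -0.11]
  [ -0.16    0.99   -0.16   -0.05]
  [ -0.17   -0.18    0.83   -0.19]
  [ -0.10   -0.05   -0.09    0.84]
Leontief inverse L = M⁻¹:
  [  1.3107    0.2505    0.1512    0.2207]
  [  0.2838    1.1091    0.2482    0.1593]
  [  0.3789    0.3217    1.3297    0.3695]
  [  0.2135    0.1303    0.1752    1.2658]
Total output x = L · d:
  x_0 = 1.3107·57 + 0.2505·92 + 0.1512·55 + 0.2207·9 = 108.0506
  x_1 = 0.2838·57 + 1.1091·92 + 0.2482·55 + 0.1593·9 = 133.3046
  x_2 = 0.3789·57 + 0.3217·92 + 1.3297·55 + 0.3695·9 = 127.6498
  x_3 = 0.2135·57 + 0.1303·92 + 0.1752·55 + 1.2658·9 = 45.1890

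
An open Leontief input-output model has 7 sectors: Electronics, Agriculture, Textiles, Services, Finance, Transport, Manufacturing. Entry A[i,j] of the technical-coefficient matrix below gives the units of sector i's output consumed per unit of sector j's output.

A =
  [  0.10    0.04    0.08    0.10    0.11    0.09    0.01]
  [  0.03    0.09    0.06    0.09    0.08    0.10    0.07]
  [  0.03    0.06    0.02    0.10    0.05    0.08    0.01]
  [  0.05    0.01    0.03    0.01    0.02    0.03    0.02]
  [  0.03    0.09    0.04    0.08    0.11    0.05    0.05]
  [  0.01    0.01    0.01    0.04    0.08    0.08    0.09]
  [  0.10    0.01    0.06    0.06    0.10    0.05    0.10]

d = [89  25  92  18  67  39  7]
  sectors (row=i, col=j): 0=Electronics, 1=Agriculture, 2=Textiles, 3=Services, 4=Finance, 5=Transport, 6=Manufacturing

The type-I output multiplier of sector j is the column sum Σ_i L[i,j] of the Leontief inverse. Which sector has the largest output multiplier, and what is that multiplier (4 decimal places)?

Finance (1.9158)

Form M = I − A:
  [  0.90   -0.04   -0.08   -0.10   -0.11   -0.09   -0.01]
  [ -0.03    0.91   -0.06   -0.09   -0.08   -0.10   -0.07]
  [ -0.03   -0.06    0.98   -0.10   -0.05   -0.08   -0.01]
  [ -0.05   -0.01   -0.03    0.99   -0.02   -0.03   -0.02]
  [ -0.03   -0.09   -0.04   -0.08    0.89   -0.05   -0.05]
  [ -0.01   -0.01   -0.01   -0.04   -0.08    0.92   -0.09]
  [ -0.10   -0.01   -0.06   -0.06   -0.10   -0.05    0.90]
Leontief inverse L = M⁻¹:
  [  1.1391    0.0789    0.1143    0.1569    0.1765    0.1473    0.0481]
  [  0.0682    1.1270    0.0936    0.1439    0.1453    0.1562    0.1164]
  [  0.0534    0.0831    1.0411    0.1324    0.0903    0.1161    0.0382]
  [  0.0651    0.0223    0.0426    1.0306    0.0439    0.0503    0.0333]
  [  0.0637    0.1265    0.0710    0.1289    1.1686    0.0987    0.0890]
  [  0.0362    0.0303    0.0310    0.0720    0.1243    1.1123    0.1228]
  [  0.1443    0.0441    0.0956    0.1149    0.1669    0.1020    1.1392]
Total output x = L · d:
  x_0 = 1.1391·89 + 0.0789·25 + 0.1143·92 + 0.1569·18 + 0.1765·67 + 0.1473·39 + 0.0481·7 = 134.5975
  x_1 = 0.0682·89 + 1.1270·25 + 0.0936·92 + 0.1439·18 + 0.1453·67 + 0.1562·39 + 0.1164·7 = 62.0938
  x_2 = 0.0534·89 + 0.0831·25 + 1.0411·92 + 0.1324·18 + 0.0903·67 + 0.1161·39 + 0.0382·7 = 115.8332
  x_3 = 0.0651·89 + 0.0223·25 + 0.0426·92 + 1.0306·18 + 0.0439·67 + 0.0503·39 + 0.0333·7 = 33.9541
  x_4 = 0.0637·89 + 0.1265·25 + 0.0710·92 + 0.1289·18 + 1.1686·67 + 0.0987·39 + 0.0890·7 = 100.4580
  x_5 = 0.0362·89 + 0.0303·25 + 0.0310·92 + 0.0720·18 + 0.1243·67 + 1.1123·39 + 0.1228·7 = 60.6901
  x_6 = 0.1443·89 + 0.0441·25 + 0.0956·92 + 0.1149·18 + 0.1669·67 + 0.1020·39 + 1.1392·7 = 47.9425
Output multipliers (column sums of L):
  Electronics: 1.5700
  Agriculture: 1.5122
  Textiles: 1.4892
  Services: 1.7796
  Finance: 1.9158
  Transport: 1.7828
  Manufacturing: 1.5870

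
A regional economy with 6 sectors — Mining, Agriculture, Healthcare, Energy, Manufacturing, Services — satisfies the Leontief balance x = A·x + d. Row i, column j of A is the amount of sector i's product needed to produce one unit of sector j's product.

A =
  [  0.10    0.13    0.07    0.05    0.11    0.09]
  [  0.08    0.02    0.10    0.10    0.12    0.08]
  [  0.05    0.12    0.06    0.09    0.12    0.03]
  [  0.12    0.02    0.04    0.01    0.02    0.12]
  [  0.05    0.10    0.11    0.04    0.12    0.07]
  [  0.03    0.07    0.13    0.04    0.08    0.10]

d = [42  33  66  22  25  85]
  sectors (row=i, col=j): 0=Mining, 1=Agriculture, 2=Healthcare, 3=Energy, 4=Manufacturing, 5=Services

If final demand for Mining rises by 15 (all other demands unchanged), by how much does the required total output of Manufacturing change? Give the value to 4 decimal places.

1.6665

Form M = I − A:
  [  0.90   -0.13   -0.07   -0.05   -0.11   -0.09]
  [ -0.08    0.98   -0.10   -0.10   -0.12   -0.08]
  [ -0.05   -0.12    0.94   -0.09   -0.12   -0.03]
  [ -0.12   -0.02   -0.04    0.99   -0.02   -0.12]
  [ -0.05   -0.10   -0.11   -0.04    0.88   -0.07]
  [ -0.03   -0.07   -0.13   -0.04   -0.08    0.90]
Leontief inverse L = M⁻¹:
  [  1.1717    0.2122    0.1638    0.1112    0.2160    0.1731]
  [  0.1441    1.0969    0.1796    0.1491    0.2095    0.1541]
  [  0.1131    0.1852    1.1360    0.1401    0.2066    0.1004]
  [  0.1619    0.0756    0.0981    1.0451    0.0833    0.1720]
  [  0.1111    0.1743    0.1925    0.0955    1.2152    0.1403]
  [  0.0837    0.1380    0.2050    0.0905    0.1651    1.1635]
Total output x = L · d:
  x_0 = 1.1717·42 + 0.2122·33 + 0.1638·66 + 0.1112·22 + 0.2160·25 + 0.1731·85 = 89.5805
  x_1 = 0.1441·42 + 1.0969·33 + 0.1796·66 + 0.1491·22 + 0.2095·25 + 0.1541·85 = 75.7206
  x_2 = 0.1131·42 + 0.1852·33 + 1.1360·66 + 0.1401·22 + 0.2066·25 + 0.1004·85 = 102.6155
  x_3 = 0.1619·42 + 0.0756·33 + 0.0981·66 + 1.0451·22 + 0.0833·25 + 0.1720·85 = 55.4669
  x_4 = 0.1111·42 + 0.1743·33 + 0.1925·66 + 0.0955·22 + 1.2152·25 + 0.1403·85 = 67.5229
  x_5 = 0.0837·42 + 0.1380·33 + 0.2050·66 + 0.0905·22 + 0.1651·25 + 1.1635·85 = 126.6093
Δx_4 = L[4,0] · Δd_0 = 0.1111 · 15 = 1.6665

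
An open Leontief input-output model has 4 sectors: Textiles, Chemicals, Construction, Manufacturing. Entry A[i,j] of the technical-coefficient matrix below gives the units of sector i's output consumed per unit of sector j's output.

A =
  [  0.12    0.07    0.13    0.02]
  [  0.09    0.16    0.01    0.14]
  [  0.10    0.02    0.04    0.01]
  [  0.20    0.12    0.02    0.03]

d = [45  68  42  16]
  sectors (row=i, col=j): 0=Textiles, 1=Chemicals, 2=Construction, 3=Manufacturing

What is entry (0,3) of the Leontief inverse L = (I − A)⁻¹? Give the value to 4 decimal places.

L[0,3] = 0.0414

Form M = I − A:
  [  0.88   -0.07   -0.13   -0.02]
  [ -0.09    0.84   -0.01   -0.14]
  [ -0.10   -0.02    0.96   -0.01]
  [ -0.20   -0.12   -0.02    0.97]
Leontief inverse L = M⁻¹:
  [  1.1751    0.1077    0.1611    0.0414]
  [  0.1718    1.2317    0.0399    0.1817]
  [  0.1288    0.0387    1.0599    0.0192]
  [  0.2662    0.1754    0.0600    1.0623]
Total output x = L · d:
  x_0 = 1.1751·45 + 0.1077·68 + 0.1611·42 + 0.0414·16 = 67.6314
  x_1 = 0.1718·45 + 1.2317·68 + 0.0399·42 + 0.1817·16 = 96.0696
  x_2 = 0.1288·45 + 0.0387·68 + 1.0599·42 + 0.0192·16 = 53.2487
  x_3 = 0.2662·45 + 0.1754·68 + 0.0600·42 + 1.0623·16 = 43.4223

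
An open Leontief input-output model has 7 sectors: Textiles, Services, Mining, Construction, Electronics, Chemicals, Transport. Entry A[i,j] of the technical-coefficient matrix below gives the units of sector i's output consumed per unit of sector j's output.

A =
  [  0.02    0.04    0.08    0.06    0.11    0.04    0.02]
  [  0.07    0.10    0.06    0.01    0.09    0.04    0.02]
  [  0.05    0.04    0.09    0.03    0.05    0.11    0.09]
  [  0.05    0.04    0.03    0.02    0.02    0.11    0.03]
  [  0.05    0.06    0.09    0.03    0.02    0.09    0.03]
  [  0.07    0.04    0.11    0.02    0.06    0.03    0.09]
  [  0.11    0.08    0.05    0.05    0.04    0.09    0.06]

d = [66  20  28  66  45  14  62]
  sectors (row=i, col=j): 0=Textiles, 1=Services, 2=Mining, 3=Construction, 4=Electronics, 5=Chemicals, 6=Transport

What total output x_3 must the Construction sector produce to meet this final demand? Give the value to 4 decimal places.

84.9035

Form M = I − A:
  [  0.98   -0.04   -0.08   -0.06   -0.11   -0.04   -0.02]
  [ -0.07    0.90   -0.06   -0.01   -0.09   -0.04   -0.02]
  [ -0.05   -0.04    0.91   -0.03   -0.05   -0.11   -0.09]
  [ -0.05   -0.04   -0.03    0.98   -0.02   -0.11   -0.03]
  [ -0.05   -0.06   -0.09   -0.03    0.98   -0.09   -0.03]
  [ -0.07   -0.04   -0.11   -0.02   -0.06    0.97   -0.09]
  [ -0.11   -0.08   -0.05   -0.05   -0.04   -0.09    0.94]
Leontief inverse L = M⁻¹:
  [  1.0554    0.0739    0.1276    0.0780    0.1408    0.0877    0.0516]
  [  0.1069    1.1390    0.1113    0.0298    0.1301    0.0841    0.0503]
  [  0.0993    0.0837    1.1517    0.0553    0.0944    0.1657    0.1348]
  [  0.0806    0.0676    0.0711    1.0356    0.0511    0.1418    0.0582]
  [  0.0872    0.0945    0.1398    0.0490    1.0578    0.1331    0.0653]
  [  0.1134    0.0807    0.1648    0.0446    0.1011    1.0840    0.1283]
  [  0.1567    0.1254    0.1112    0.0761    0.0900    0.1432    1.0995]
Total output x = L · d:
  x_0 = 1.0554·66 + 0.0739·20 + 0.1276·28 + 0.0780·66 + 0.1408·45 + 0.0877·14 + 0.0516·62 = 90.6260
  x_1 = 0.1069·66 + 1.1390·20 + 0.1113·28 + 0.0298·66 + 0.1301·45 + 0.0841·14 + 0.0503·62 = 45.0689
  x_2 = 0.0993·66 + 0.0837·20 + 1.1517·28 + 0.0553·66 + 0.0944·45 + 0.1657·14 + 0.1348·62 = 59.0578
  x_3 = 0.0806·66 + 0.0676·20 + 0.0711·28 + 1.0356·66 + 0.0511·45 + 0.1418·14 + 0.0582·62 = 84.9035
  x_4 = 0.0872·66 + 0.0945·20 + 0.1398·28 + 0.0490·66 + 1.0578·45 + 0.1331·14 + 0.0653·62 = 68.3107
  x_5 = 0.1134·66 + 0.0807·20 + 0.1648·28 + 0.0446·66 + 0.1011·45 + 1.0840·14 + 0.1283·62 = 44.3385
  x_6 = 0.1567·66 + 0.1254·20 + 0.1112·28 + 0.0761·66 + 0.0900·45 + 0.1432·14 + 1.0995·62 = 95.2078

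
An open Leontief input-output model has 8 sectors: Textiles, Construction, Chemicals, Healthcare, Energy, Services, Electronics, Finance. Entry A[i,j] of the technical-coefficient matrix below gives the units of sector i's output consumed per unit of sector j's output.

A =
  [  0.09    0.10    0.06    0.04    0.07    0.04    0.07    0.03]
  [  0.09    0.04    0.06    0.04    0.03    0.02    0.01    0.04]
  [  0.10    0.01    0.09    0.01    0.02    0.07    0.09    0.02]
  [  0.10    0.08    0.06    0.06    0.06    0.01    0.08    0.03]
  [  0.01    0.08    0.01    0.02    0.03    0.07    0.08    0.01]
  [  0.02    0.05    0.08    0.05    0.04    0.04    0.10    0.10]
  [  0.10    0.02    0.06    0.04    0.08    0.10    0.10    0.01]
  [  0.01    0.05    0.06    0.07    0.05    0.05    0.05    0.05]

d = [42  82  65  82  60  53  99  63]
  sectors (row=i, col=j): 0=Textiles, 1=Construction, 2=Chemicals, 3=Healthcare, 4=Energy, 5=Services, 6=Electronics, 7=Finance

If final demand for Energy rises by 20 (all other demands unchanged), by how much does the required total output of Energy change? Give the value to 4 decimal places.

21.1328

Form M = I − A:
  [  0.91   -0.10   -0.06   -0.04   -0.07   -0.04   -0.07   -0.03]
  [ -0.09    0.96   -0.06   -0.04   -0.03   -0.02   -0.01   -0.04]
  [ -0.10   -0.01    0.91   -0.01   -0.02   -0.07   -0.09   -0.02]
  [ -0.10   -0.08   -0.06    0.94   -0.06   -0.01   -0.08   -0.03]
  [ -0.01   -0.08   -0.01   -0.02    0.97   -0.07   -0.08   -0.01]
  [ -0.02   -0.05   -0.08   -0.05   -0.04    0.96   -0.10   -0.10]
  [ -0.10   -0.02   -0.06   -0.04   -0.08   -0.10    0.90   -0.01]
  [ -0.01   -0.05   -0.06   -0.07   -0.05   -0.05   -0.05    0.95]
Leontief inverse L = M⁻¹:
  [  1.1520    0.1468    0.1117    0.0733    0.1119    0.0849    0.1316    0.0587]
  [  0.1315    1.0731    0.0957    0.0627    0.0578    0.0481    0.0511    0.0595]
  [  0.1540    0.0473    1.1382    0.0377    0.0578    0.1130    0.1499    0.0461]
  [  0.1629    0.1263    0.1099    1.0924    0.1022    0.0538    0.1403    0.0555]
  [  0.0471    0.1062    0.0431    0.0421    1.0566    0.0989    0.1195    0.0310]
  [  0.0768    0.0899    0.1322    0.0845    0.0812    1.0868    0.1628    0.1286]
  [  0.1618    0.0693    0.1149    0.0748    0.1260    0.1509    1.1729    0.0424]
  [  0.0558    0.0843    0.1015    0.0976    0.0819    0.0849    0.1005    1.0740]
Total output x = L · d:
  x_0 = 1.1520·42 + 0.1468·82 + 0.1117·65 + 0.0733·82 + 0.1119·60 + 0.0849·53 + 0.1316·99 + 0.0587·63 = 101.6296
  x_1 = 0.1315·42 + 1.0731·82 + 0.0957·65 + 0.0627·82 + 0.0578·60 + 0.0481·53 + 0.0511·99 + 0.0595·63 = 119.6997
  x_2 = 0.1540·42 + 0.0473·82 + 1.1382·65 + 0.0377·82 + 0.0578·60 + 0.1130·53 + 0.1499·99 + 0.0461·63 = 114.6191
  x_3 = 0.1629·42 + 0.1263·82 + 0.1099·65 + 1.0924·82 + 0.1022·60 + 0.0538·53 + 0.1403·99 + 0.0555·63 = 140.2836
  x_4 = 0.0471·42 + 0.1062·82 + 0.0431·65 + 0.0421·82 + 1.0566·60 + 0.0989·53 + 0.1195·99 + 0.0310·63 = 99.3654
  x_5 = 0.0768·42 + 0.0899·82 + 0.1322·65 + 0.0845·82 + 0.0812·60 + 1.0868·53 + 0.1628·99 + 0.1286·63 = 112.8187
  x_6 = 0.1618·42 + 0.0693·82 + 0.1149·65 + 0.0748·82 + 0.1260·60 + 0.1509·53 + 1.1729·99 + 0.0424·63 = 160.4281
  x_7 = 0.0558·42 + 0.0843·82 + 0.1015·65 + 0.0976·82 + 0.0819·60 + 0.0849·53 + 0.1005·99 + 1.0740·63 = 110.8725
Δx_4 = L[4,4] · Δd_4 = 1.0566 · 20 = 21.1328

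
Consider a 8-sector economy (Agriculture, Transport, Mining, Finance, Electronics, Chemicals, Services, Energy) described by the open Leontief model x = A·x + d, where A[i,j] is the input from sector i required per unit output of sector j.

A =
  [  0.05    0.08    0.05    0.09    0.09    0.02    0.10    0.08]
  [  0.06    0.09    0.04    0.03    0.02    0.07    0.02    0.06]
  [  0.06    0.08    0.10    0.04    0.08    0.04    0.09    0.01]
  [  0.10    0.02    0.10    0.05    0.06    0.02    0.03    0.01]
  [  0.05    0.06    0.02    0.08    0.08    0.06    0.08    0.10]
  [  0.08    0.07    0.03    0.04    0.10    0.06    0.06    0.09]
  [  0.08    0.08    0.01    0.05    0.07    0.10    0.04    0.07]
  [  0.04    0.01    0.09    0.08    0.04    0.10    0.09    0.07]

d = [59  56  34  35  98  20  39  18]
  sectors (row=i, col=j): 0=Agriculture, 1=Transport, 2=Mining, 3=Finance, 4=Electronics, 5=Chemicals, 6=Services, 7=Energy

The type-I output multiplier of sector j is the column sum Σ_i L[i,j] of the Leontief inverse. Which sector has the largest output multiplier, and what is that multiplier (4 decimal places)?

Electronics (2.0604)

Form M = I − A:
  [  0.95   -0.08   -0.05   -0.09   -0.09   -0.02   -0.10   -0.08]
  [ -0.06    0.91   -0.04   -0.03   -0.02   -0.07   -0.02   -0.06]
  [ -0.06   -0.08    0.90   -0.04   -0.08   -0.04   -0.09   -0.01]
  [ -0.10   -0.02   -0.10    0.95   -0.06   -0.02   -0.03   -0.01]
  [ -0.05   -0.06   -0.02   -0.08    0.92   -0.06   -0.08   -0.10]
  [ -0.08   -0.07   -0.03   -0.04   -0.10    0.94   -0.06   -0.09]
  [ -0.08   -0.08   -0.01   -0.05   -0.07   -0.10    0.96   -0.07]
  [ -0.04   -0.01   -0.09   -0.08   -0.04   -0.10   -0.09    0.93]
Leontief inverse L = M⁻¹:
  [  1.1208    0.1450    0.1088    0.1537    0.1608    0.0862    0.1673    0.1468]
  [  0.1084    1.1378    0.0817    0.0730    0.0696    0.1153    0.0681    0.1082]
  [  0.1234    0.1453    1.1502    0.0950    0.1466    0.0973    0.1515    0.0700]
  [  0.1494    0.0701    0.1442    1.0964    0.1154    0.0600    0.0834    0.0552]
  [  0.1174    0.1200    0.0756    0.1417    1.1487    0.1242    0.1454    0.1666]
  [  0.1458    0.1332    0.0842    0.1035    0.1702    1.1242    0.1285    0.1599]
  [  0.1432    0.1399    0.0604    0.1082    0.1364    0.1588    1.1026    0.1362]
  [  0.1088    0.0716    0.1474    0.1386    0.1127    0.1611    0.1565    1.1318]
Total output x = L · d:
  x_0 = 1.1208·59 + 0.1450·56 + 0.1088·34 + 0.1537·35 + 0.1608·98 + 0.0862·20 + 0.1673·39 + 0.1468·18 = 109.9769
  x_1 = 0.1084·59 + 1.1378·56 + 0.0817·34 + 0.0730·35 + 0.0696·98 + 0.1153·20 + 0.0681·39 + 0.1082·18 = 89.1751
  x_2 = 0.1234·59 + 0.1453·56 + 1.1502·34 + 0.0950·35 + 0.1466·98 + 0.0973·20 + 0.1515·39 + 0.0700·18 = 81.3343
  x_3 = 0.1494·59 + 0.0701·56 + 0.1442·34 + 1.0964·35 + 0.1154·98 + 0.0600·20 + 0.0834·39 + 0.0552·18 = 72.7732
  x_4 = 0.1174·59 + 0.1200·56 + 0.0756·34 + 0.1417·35 + 1.1487·98 + 0.1242·20 + 0.1454·39 + 0.1666·18 = 144.8987
  x_5 = 0.1458·59 + 0.1332·56 + 0.0842·34 + 0.1035·35 + 0.1702·98 + 1.1242·20 + 0.1285·39 + 0.1599·18 = 69.5974
  x_6 = 0.1432·59 + 0.1399·56 + 0.0604·34 + 0.1082·35 + 0.1364·98 + 0.1588·20 + 1.1026·39 + 0.1362·18 = 84.1240
  x_7 = 0.1088·59 + 0.0716·56 + 0.1474·34 + 0.1386·35 + 0.1127·98 + 0.1611·20 + 0.1565·39 + 1.1318·18 = 61.0318
Output multipliers (column sums of L):
  Agriculture: 2.0172
  Transport: 1.9630
  Mining: 1.8524
  Finance: 1.9101
  Electronics: 2.0604
  Chemicals: 1.9271
  Services: 2.0033
  Energy: 1.9747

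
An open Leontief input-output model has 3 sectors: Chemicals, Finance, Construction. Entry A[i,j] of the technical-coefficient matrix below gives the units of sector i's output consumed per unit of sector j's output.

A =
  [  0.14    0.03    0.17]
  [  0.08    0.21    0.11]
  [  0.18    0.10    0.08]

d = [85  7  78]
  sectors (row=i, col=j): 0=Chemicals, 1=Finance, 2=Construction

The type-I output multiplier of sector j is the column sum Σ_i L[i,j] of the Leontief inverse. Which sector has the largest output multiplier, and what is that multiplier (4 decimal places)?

Form M = I − A:
  [  0.86   -0.03   -0.17]
  [ -0.08    0.79   -0.11]
  [ -0.18   -0.10    0.92]
Leontief inverse L = M⁻¹:
  [  1.2189    0.0759    0.2343]
  [  0.1590    1.2952    0.1842]
  [  0.2558    0.1556    1.1528]
Total output x = L · d:
  x_0 = 1.2189·85 + 0.0759·7 + 0.2343·78 = 122.4142
  x_1 = 0.1590·85 + 1.2952·7 + 0.1842·78 = 36.9565
  x_2 = 0.2558·85 + 0.1556·7 + 1.1528·78 = 112.7502
Output multipliers (column sums of L):
  Chemicals: 1.6337
  Finance: 1.5268
  Construction: 1.5714

Chemicals (1.6337)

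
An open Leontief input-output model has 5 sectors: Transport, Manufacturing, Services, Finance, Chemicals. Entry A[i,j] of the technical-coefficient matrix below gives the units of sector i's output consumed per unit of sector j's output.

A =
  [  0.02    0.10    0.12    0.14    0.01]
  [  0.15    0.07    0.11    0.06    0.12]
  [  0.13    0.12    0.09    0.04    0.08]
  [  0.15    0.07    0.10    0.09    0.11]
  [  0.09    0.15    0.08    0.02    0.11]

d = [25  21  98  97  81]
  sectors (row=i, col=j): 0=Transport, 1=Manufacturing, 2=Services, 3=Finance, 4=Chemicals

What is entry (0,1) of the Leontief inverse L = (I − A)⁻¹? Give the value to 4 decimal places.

L[0,1] = 0.1712

Form M = I − A:
  [  0.98   -0.10   -0.12   -0.14   -0.01]
  [ -0.15    0.93   -0.11   -0.06   -0.12]
  [ -0.13   -0.12    0.91   -0.04   -0.08]
  [ -0.15   -0.07   -0.10    0.91   -0.11]
  [ -0.09   -0.15   -0.08   -0.02    0.89]
Leontief inverse L = M⁻¹:
  [  1.1089    0.1712    0.1948    0.1921    0.0768]
  [  0.2435    1.1688    0.2045    0.1278    0.1945]
  [  0.2170    0.2069    1.1768    0.1020    0.1487]
  [  0.2469    0.1695    0.1970    1.1608    0.1868]
  [  0.1782    0.2367    0.1644    0.0762    1.1817]
Total output x = L · d:
  x_0 = 1.1089·25 + 0.1712·21 + 0.1948·98 + 0.1921·97 + 0.0768·81 = 75.2675
  x_1 = 0.2435·25 + 1.1688·21 + 0.2045·98 + 0.1278·97 + 0.1945·81 = 78.8266
  x_2 = 0.2170·25 + 0.2069·21 + 1.1768·98 + 0.1020·97 + 0.1487·81 = 147.0404
  x_3 = 0.2469·25 + 0.1695·21 + 0.1970·98 + 1.1608·97 + 0.1868·81 = 156.7729
  x_4 = 0.1782·25 + 0.2367·21 + 0.1644·98 + 0.0762·97 + 1.1817·81 = 128.6480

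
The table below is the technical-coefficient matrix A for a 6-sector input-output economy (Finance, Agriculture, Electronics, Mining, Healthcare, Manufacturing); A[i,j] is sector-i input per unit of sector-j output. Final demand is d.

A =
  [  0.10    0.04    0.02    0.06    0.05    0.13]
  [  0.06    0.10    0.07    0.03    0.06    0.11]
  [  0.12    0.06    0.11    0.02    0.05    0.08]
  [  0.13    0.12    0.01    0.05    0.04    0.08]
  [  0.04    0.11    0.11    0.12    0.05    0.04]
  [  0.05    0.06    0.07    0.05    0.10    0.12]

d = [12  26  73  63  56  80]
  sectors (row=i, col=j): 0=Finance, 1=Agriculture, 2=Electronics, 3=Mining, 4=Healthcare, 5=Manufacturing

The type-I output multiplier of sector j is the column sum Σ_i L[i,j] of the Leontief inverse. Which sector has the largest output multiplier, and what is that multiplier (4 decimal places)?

Form M = I − A:
  [  0.90   -0.04   -0.02   -0.06   -0.05   -0.13]
  [ -0.06    0.90   -0.07   -0.03   -0.06   -0.11]
  [ -0.12   -0.06    0.89   -0.02   -0.05   -0.08]
  [ -0.13   -0.12   -0.01    0.95   -0.04   -0.08]
  [ -0.04   -0.11   -0.11   -0.12    0.95   -0.04]
  [ -0.05   -0.06   -0.07   -0.05   -0.10    0.88]
Leontief inverse L = M⁻¹:
  [  1.1555    0.0939    0.0621    0.0999    0.0954    0.2015]
  [  0.1189    1.1595    0.1226    0.0701    0.1084    0.1849]
  [  0.1844    0.1161    1.1619    0.0603    0.0973    0.1573]
  [  0.1892    0.1785    0.0537    1.0906    0.0866    0.1582]
  [  0.1124    0.1794    0.1634    0.1611    1.0977    0.1184]
  [  0.1120    0.1242    0.1259    0.0955    0.1502    1.1954]
Total output x = L · d:
  x_0 = 1.1555·12 + 0.0939·26 + 0.0621·73 + 0.0999·63 + 0.0954·56 + 0.2015·80 = 48.6030
  x_1 = 0.1189·12 + 1.1595·26 + 0.1226·73 + 0.0701·63 + 0.1084·56 + 0.1849·80 = 65.8037
  x_2 = 0.1844·12 + 0.1161·26 + 1.1619·73 + 0.0603·63 + 0.0973·56 + 0.1573·80 = 111.8875
  x_3 = 0.1892·12 + 0.1785·26 + 0.0537·73 + 1.0906·63 + 0.0866·56 + 0.1582·80 = 97.0542
  x_4 = 0.1124·12 + 0.1794·26 + 0.1634·73 + 0.1611·63 + 1.0977·56 + 0.1184·80 = 99.0418
  x_5 = 0.1120·12 + 0.1242·26 + 0.1259·73 + 0.0955·63 + 0.1502·56 + 1.1954·80 = 123.8266
Output multipliers (column sums of L):
  Finance: 1.8724
  Agriculture: 1.8516
  Electronics: 1.6897
  Mining: 1.5776
  Healthcare: 1.6357
  Manufacturing: 2.0158

Manufacturing (2.0158)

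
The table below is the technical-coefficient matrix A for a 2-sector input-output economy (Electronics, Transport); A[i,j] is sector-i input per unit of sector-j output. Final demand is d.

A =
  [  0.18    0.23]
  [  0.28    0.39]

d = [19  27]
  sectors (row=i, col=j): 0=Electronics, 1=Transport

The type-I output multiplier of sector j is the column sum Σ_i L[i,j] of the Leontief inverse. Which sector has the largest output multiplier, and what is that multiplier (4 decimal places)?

Form M = I − A:
  [  0.82   -0.23]
  [ -0.28    0.61]
Leontief inverse L = M⁻¹:
  [  1.3997    0.5278]
  [  0.6425    1.8816]
Total output x = L · d:
  x_0 = 1.3997·19 + 0.5278·27 = 40.8444
  x_1 = 0.6425·19 + 1.8816·27 = 63.0106
Output multipliers (column sums of L):
  Electronics: 2.0422
  Transport: 2.4094

Transport (2.4094)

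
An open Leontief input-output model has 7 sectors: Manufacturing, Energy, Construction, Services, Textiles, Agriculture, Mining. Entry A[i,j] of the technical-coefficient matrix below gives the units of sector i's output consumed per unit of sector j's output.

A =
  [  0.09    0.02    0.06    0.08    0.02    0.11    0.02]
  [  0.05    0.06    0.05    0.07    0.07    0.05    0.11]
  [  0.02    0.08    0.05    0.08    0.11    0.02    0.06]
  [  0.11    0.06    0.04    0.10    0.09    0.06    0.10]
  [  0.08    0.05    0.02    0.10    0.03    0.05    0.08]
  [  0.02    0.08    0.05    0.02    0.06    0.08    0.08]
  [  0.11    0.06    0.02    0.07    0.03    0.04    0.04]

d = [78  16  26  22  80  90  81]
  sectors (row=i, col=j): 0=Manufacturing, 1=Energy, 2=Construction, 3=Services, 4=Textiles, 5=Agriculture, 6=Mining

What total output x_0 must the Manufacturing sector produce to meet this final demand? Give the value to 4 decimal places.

Form M = I − A:
  [  0.91   -0.02   -0.06   -0.08   -0.02   -0.11   -0.02]
  [ -0.05    0.94   -0.05   -0.07   -0.07   -0.05   -0.11]
  [ -0.02   -0.08    0.95   -0.08   -0.11   -0.02   -0.06]
  [ -0.11   -0.06   -0.04    0.90   -0.09   -0.06   -0.10]
  [ -0.08   -0.05   -0.02   -0.10    0.97   -0.05   -0.08]
  [ -0.02   -0.08   -0.05   -0.02   -0.06    0.92   -0.08]
  [ -0.11   -0.06   -0.02   -0.07   -0.03   -0.04    0.96]
Leontief inverse L = M⁻¹:
  [  1.1371    0.0612    0.0914    0.1296    0.0620    0.1560    0.0681]
  [  0.1106    1.1064    0.0817    0.1309    0.1147    0.0971    0.1655]
  [  0.0761    0.1231    1.0787    0.1396    0.1531    0.0617    0.1156]
  [  0.1855    0.1144    0.0801    1.1751    0.1429    0.1218    0.1664]
  [  0.1367    0.0905    0.0502    0.1548    1.0703    0.0963    0.1297]
  [  0.0653    0.1209    0.0770    0.0678    0.0982    1.1183    0.1285]
  [  0.1593    0.0949    0.0487    0.1193    0.0654    0.0837    1.0838]
Total output x = L · d:
  x_0 = 1.1371·78 + 0.0612·16 + 0.0914·26 + 0.1296·22 + 0.0620·80 + 0.1560·90 + 0.0681·81 = 119.4179
  x_1 = 0.1106·78 + 1.1064·16 + 0.0817·26 + 0.1309·22 + 0.1147·80 + 0.0971·90 + 0.1655·81 = 62.6538
  x_2 = 0.0761·78 + 0.1231·16 + 1.0787·26 + 0.1396·22 + 0.1531·80 + 0.0617·90 + 0.1156·81 = 66.1874
  x_3 = 0.1855·78 + 0.1144·16 + 0.0801·26 + 1.1751·22 + 0.1429·80 + 0.1218·90 + 0.1664·81 = 80.1028
  x_4 = 0.1367·78 + 0.0905·16 + 0.0502·26 + 0.1548·22 + 1.0703·80 + 0.0963·90 + 0.1297·81 = 121.6112
  x_5 = 0.0653·78 + 0.1209·16 + 0.0770·26 + 0.0678·22 + 0.0982·80 + 1.1183·90 + 0.1285·81 = 129.4345
  x_6 = 0.1593·78 + 0.0949·16 + 0.0487·26 + 0.1193·22 + 0.0654·80 + 0.0837·90 + 1.0838·81 = 118.3874

119.4179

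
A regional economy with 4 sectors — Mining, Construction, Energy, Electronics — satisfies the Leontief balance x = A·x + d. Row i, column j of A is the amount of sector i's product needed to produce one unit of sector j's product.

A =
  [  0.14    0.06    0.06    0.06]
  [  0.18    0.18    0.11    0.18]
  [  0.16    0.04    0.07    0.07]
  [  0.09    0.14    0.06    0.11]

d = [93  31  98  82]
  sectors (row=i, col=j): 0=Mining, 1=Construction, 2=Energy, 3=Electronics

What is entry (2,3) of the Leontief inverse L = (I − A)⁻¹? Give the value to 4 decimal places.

Form M = I − A:
  [  0.86   -0.06   -0.06   -0.06]
  [ -0.18    0.82   -0.11   -0.18]
  [ -0.16   -0.04    0.93   -0.07]
  [ -0.09   -0.14   -0.06    0.89]
Leontief inverse L = M⁻¹:
  [  1.2167    0.1131    0.0991    0.1127]
  [  0.3414    1.3057    0.1960    0.3025]
  [  0.2385    0.0924    1.1095    0.1220]
  [  0.1928    0.2231    0.1156    1.1908]
Total output x = L · d:
  x_0 = 1.2167·93 + 0.1131·31 + 0.0991·98 + 0.1127·82 = 135.6172
  x_1 = 0.3414·93 + 1.3057·31 + 0.1960·98 + 0.3025·82 = 116.2388
  x_2 = 0.2385·93 + 0.0924·31 + 1.1095·98 + 0.1220·82 = 143.7808
  x_3 = 0.1928·93 + 0.2231·31 + 0.1156·98 + 1.1908·82 = 133.8268

L[2,3] = 0.1220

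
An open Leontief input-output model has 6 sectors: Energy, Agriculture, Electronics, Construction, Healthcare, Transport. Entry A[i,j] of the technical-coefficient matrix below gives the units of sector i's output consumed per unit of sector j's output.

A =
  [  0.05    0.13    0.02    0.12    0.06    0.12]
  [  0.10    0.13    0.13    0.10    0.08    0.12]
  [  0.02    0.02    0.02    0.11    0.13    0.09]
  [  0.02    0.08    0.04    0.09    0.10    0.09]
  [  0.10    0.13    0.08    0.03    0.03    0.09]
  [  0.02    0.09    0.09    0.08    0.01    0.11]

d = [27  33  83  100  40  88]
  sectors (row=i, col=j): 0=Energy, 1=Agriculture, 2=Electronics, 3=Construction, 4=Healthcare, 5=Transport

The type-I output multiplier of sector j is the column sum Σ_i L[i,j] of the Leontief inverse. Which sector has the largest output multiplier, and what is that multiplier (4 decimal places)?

Transport (2.1790)

Form M = I − A:
  [  0.95   -0.13   -0.02   -0.12   -0.06   -0.12]
  [ -0.10    0.87   -0.13   -0.10   -0.08   -0.12]
  [ -0.02   -0.02    0.98   -0.11   -0.13   -0.09]
  [ -0.02   -0.08   -0.04    0.91   -0.10   -0.09]
  [ -0.10   -0.13   -0.08   -0.03    0.97   -0.09]
  [ -0.02   -0.09   -0.09   -0.08   -0.01    0.89]
Leontief inverse L = M⁻¹:
  [  1.1002    0.2264    0.0911    0.2045    0.1223    0.2211]
  [  0.1632    1.2490    0.2142    0.2122    0.1663    0.2503]
  [  0.0573    0.0912    1.0696    0.1669    0.1733    0.1626]
  [  0.0626    0.1583    0.0976    1.1564    0.1510    0.1719]
  [  0.1470    0.2177    0.1425    0.1128    1.0906    0.1853]
  [  0.0543    0.1573    0.1422    0.1481    0.0629    1.1879]
Total output x = L · d:
  x_0 = 1.1002·27 + 0.2264·33 + 0.0911·83 + 0.2045·100 + 0.1223·40 + 0.2211·88 = 89.5401
  x_1 = 0.1632·27 + 1.2490·33 + 0.2142·83 + 0.2122·100 + 0.1663·40 + 0.2503·88 = 113.3028
  x_2 = 0.0573·27 + 0.0912·33 + 1.0696·83 + 0.1669·100 + 0.1733·40 + 0.1626·88 = 131.2562
  x_3 = 0.0626·27 + 0.1583·33 + 0.0976·83 + 1.1564·100 + 0.1510·40 + 0.1719·88 = 151.8173
  x_4 = 0.1470·27 + 0.2177·33 + 0.1425·83 + 0.1128·100 + 1.0906·40 + 0.1853·88 = 94.1933
  x_5 = 0.0543·27 + 0.1573·33 + 0.1422·83 + 0.1481·100 + 0.0629·40 + 1.1879·88 = 140.3241
Output multipliers (column sums of L):
  Energy: 1.5846
  Agriculture: 2.1000
  Electronics: 1.7573
  Construction: 2.0008
  Healthcare: 1.7664
  Transport: 2.1790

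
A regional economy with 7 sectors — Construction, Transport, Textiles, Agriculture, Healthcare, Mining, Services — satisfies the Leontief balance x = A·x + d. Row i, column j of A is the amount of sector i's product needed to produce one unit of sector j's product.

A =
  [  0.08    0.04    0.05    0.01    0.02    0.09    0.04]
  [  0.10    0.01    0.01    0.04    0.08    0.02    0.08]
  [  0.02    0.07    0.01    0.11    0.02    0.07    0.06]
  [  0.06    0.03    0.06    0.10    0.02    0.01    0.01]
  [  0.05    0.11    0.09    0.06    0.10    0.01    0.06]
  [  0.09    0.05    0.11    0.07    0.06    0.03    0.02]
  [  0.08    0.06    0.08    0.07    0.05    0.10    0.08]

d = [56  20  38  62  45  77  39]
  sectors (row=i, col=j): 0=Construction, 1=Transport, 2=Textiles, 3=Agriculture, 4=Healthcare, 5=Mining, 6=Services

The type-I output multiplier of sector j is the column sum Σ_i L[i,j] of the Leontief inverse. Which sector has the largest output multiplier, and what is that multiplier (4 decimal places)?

Construction (1.7831)

Form M = I − A:
  [  0.92   -0.04   -0.05   -0.01   -0.02   -0.09   -0.04]
  [ -0.10    0.99   -0.01   -0.04   -0.08   -0.02   -0.08]
  [ -0.02   -0.07    0.99   -0.11   -0.02   -0.07   -0.06]
  [ -0.06   -0.03   -0.06    0.90   -0.02   -0.01   -0.01]
  [ -0.05   -0.11   -0.09   -0.06    0.90   -0.01   -0.06]
  [ -0.09   -0.05   -0.11   -0.07   -0.06    0.97   -0.02]
  [ -0.08   -0.06   -0.08   -0.07   -0.05   -0.10    0.92]
Leontief inverse L = M⁻¹:
  [  1.1187    0.0673    0.0824    0.0429    0.0452    0.1188    0.0659]
  [  0.1394    1.0423    0.0462    0.0731    0.1078    0.0508    0.1086]
  [  0.0622    0.0962    1.0450    0.1499    0.0475    0.0941    0.0860]
  [  0.0887    0.0511    0.0827    1.1316    0.0371    0.0303    0.0291]
  [  0.1020    0.1520    0.1305    0.1114    1.1410    0.0455    0.1028]
  [  0.1336    0.0861    0.1453    0.1159    0.0903    1.0632    0.0530]
  [  0.1386    0.1037    0.1302    0.1263    0.0897    0.1422    1.1208]
Total output x = L · d:
  x_0 = 1.1187·56 + 0.0673·20 + 0.0824·38 + 0.0429·62 + 0.0452·45 + 0.1188·77 + 0.0659·39 = 83.5355
  x_1 = 0.1394·56 + 1.0423·20 + 0.0462·38 + 0.0731·62 + 0.1078·45 + 0.0508·77 + 0.1086·39 = 47.9431
  x_2 = 0.0622·56 + 0.0962·20 + 1.0450·38 + 0.1499·62 + 0.0475·45 + 0.0941·77 + 0.0860·39 = 67.1463
  x_3 = 0.0887·56 + 0.0511·20 + 0.0827·38 + 1.1316·62 + 0.0371·45 + 0.0303·77 + 0.0291·39 = 84.4234
  x_4 = 0.1020·56 + 0.1520·20 + 0.1305·38 + 0.1114·62 + 1.1410·45 + 0.0455·77 + 0.1028·39 = 79.4853
  x_5 = 0.1336·56 + 0.0861·20 + 0.1453·38 + 0.1159·62 + 0.0903·45 + 1.0632·77 + 0.0530·39 = 109.9035
  x_6 = 0.1386·56 + 0.1037·20 + 0.1302·38 + 0.1263·62 + 0.0897·45 + 0.1422·77 + 1.1208·39 = 81.3102
Output multipliers (column sums of L):
  Construction: 1.7831
  Transport: 1.5989
  Textiles: 1.6623
  Agriculture: 1.7510
  Healthcare: 1.5587
  Mining: 1.5449
  Services: 1.5662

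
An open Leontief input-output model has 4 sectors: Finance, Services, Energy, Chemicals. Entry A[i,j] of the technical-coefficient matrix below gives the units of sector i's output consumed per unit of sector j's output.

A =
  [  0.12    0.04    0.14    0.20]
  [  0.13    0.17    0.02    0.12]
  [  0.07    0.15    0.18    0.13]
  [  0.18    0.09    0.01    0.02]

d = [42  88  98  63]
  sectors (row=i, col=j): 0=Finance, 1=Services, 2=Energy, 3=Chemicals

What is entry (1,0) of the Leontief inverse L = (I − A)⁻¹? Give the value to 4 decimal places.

L[1,0] = 0.2339

Form M = I − A:
  [  0.88   -0.04   -0.14   -0.20]
  [ -0.13    0.83   -0.02   -0.12]
  [ -0.07   -0.15    0.82   -0.13]
  [ -0.18   -0.09   -0.01    0.98]
Leontief inverse L = M⁻¹:
  [  1.2337    0.1309    0.2174    0.2966]
  [  0.2339    1.2521    0.0730    0.2107]
  [  0.1877    0.2627    1.2609    0.2377]
  [  0.2500    0.1417    0.0595    1.0967]
Total output x = L · d:
  x_0 = 1.2337·42 + 0.1309·88 + 0.2174·98 + 0.2966·63 = 103.3328
  x_1 = 0.2339·42 + 1.2521·88 + 0.0730·98 + 0.2107·63 = 140.4474
  x_2 = 0.1877·42 + 0.2627·88 + 1.2609·98 + 0.2377·63 = 169.5446
  x_3 = 0.2500·42 + 0.1417·88 + 0.0595·98 + 1.0967·63 = 97.8935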